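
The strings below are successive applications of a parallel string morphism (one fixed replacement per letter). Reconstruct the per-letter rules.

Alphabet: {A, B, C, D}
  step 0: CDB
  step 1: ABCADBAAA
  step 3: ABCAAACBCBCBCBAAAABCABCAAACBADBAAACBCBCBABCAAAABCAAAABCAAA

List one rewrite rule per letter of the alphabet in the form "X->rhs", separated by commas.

A->CB, B->AAA, C->ABC, D->ADB

  step 0 ⇒ step 1: CDB ⇒ ABC·ADB·AAA
    B ↦ AAA
    C ↦ ABC
    D ↦ ADB
    A ↦ CB  (constrained at step 1)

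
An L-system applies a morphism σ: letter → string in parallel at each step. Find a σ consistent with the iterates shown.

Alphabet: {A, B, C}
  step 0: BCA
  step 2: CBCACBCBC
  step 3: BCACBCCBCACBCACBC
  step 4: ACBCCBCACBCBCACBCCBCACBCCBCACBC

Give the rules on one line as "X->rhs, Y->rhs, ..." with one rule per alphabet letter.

  step 3 ⇒ step 4: BCACBCCBCACBCACBC ⇒ AC·BC·C·BC·AC·BC·BC·AC·BC·C·BC·AC·BC·C·BC·AC·BC
    A ↦ C
    B ↦ AC
    C ↦ BC

A->C, B->AC, C->BC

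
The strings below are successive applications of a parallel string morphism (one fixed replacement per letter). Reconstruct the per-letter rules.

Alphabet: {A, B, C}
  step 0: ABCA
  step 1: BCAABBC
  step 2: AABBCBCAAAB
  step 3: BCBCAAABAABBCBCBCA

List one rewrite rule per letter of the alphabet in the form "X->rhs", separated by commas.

  step 2 ⇒ step 3: AABBCBCAAAB ⇒ BC·BC·A·A·AB·A·AB·BC·BC·BC·A
    A ↦ BC
    B ↦ A
    C ↦ AB

A->BC, B->A, C->AB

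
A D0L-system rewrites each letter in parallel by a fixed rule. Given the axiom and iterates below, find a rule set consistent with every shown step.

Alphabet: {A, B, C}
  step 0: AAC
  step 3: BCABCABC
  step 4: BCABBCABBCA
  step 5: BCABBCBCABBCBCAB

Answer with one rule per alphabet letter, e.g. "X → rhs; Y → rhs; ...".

A->B, B->BC, C->A

  step 4 ⇒ step 5: BCABBCABBCA ⇒ BC·A·B·BC·BC·A·B·BC·BC·A·B
    A ↦ B
    B ↦ BC
    C ↦ A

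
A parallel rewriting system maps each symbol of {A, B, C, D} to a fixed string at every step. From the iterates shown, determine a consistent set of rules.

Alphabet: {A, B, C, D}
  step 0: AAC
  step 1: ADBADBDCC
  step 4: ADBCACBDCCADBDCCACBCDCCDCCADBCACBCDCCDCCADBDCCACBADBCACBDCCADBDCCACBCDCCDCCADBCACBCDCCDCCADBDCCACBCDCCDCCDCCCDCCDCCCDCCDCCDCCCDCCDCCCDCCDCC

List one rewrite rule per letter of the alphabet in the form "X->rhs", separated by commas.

A->ADB, B->ACB, C->DCC, D->C

  step 0 ⇒ step 1: AAC ⇒ ADB·ADB·DCC
    A ↦ ADB
    C ↦ DCC
    B ↦ ACB  (constrained at step 1)
    D ↦ C  (constrained at step 1)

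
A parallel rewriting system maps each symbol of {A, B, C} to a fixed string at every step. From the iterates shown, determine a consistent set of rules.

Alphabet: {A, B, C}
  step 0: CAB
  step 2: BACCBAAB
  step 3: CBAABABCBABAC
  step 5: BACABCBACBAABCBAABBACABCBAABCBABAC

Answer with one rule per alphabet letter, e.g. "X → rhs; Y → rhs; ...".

A->BA, B->C, C->AB

  step 2 ⇒ step 3: BACCBAAB ⇒ C·BA·AB·AB·C·BA·BA·C
    A ↦ BA
    B ↦ C
    C ↦ AB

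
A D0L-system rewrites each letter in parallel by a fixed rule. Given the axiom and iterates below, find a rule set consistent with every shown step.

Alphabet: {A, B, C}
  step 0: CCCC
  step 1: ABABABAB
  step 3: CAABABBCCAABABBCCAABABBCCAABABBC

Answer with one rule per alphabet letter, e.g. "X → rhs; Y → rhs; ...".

  step 0 ⇒ step 1: CCCC ⇒ AB·AB·AB·AB
    C ↦ AB
    A ↦ BC  (constrained at step 1)
    B ↦ CA  (constrained at step 1)

A->BC, B->CA, C->AB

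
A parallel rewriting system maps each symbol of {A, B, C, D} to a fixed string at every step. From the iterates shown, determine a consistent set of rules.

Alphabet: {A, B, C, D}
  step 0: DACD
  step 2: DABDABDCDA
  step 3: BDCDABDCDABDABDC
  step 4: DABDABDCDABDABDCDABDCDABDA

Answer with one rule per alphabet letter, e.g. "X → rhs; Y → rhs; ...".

A->DC, B->DA, C->DA, D->B

  step 3 ⇒ step 4: BDCDABDCDABDABDC ⇒ DA·B·DA·B·DC·DA·B·DA·B·DC·DA·B·DC·DA·B·DA
    A ↦ DC
    B ↦ DA
    C ↦ DA
    D ↦ B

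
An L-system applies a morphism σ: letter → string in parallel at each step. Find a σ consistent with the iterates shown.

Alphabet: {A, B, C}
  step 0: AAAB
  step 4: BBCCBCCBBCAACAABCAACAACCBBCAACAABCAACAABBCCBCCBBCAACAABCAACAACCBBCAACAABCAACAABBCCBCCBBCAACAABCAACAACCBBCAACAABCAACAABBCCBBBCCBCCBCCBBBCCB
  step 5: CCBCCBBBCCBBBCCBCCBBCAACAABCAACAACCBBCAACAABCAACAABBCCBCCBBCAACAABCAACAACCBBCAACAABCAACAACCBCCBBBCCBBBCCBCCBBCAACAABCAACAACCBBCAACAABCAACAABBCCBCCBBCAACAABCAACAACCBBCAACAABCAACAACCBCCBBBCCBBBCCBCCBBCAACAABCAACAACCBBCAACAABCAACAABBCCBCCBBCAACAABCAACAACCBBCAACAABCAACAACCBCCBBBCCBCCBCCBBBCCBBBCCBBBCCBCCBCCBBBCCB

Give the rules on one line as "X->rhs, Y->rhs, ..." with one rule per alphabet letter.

  step 4 ⇒ step 5: BBCCBCCBBCAACAABCAACAACCBBCAACAABCAACAABBCCBCCBBCAACAABCAACAACCBBCAACAABCAACAABBCCBCCBBCAACAABCAACAACCBBCAACAABCAACAABBCCBBBCCBCCBCCBBBCCB ⇒ CCB·CCB·B·B·CCB·B·B·CCB·CCB·B·CAA·CAA·B·CAA·CAA·CCB·B·CAA·CAA·B·CAA·CAA·B·B·CCB·CCB·B·CAA·CAA·B·CAA·CAA·CCB·B·CAA·CAA·B·CAA·CAA·CCB·CCB·B·B·CCB·B·B·CCB·CCB·B·CAA·CAA·B·CAA·CAA·CCB·B·CAA·CAA·B·CAA·CAA·B·B·CCB·CCB·B·CAA·CAA·B·CAA·CAA·CCB·B·CAA·CAA·B·CAA·CAA·CCB·CCB·B·B·CCB·B·B·CCB·CCB·B·CAA·CAA·B·CAA·CAA·CCB·B·CAA·CAA·B·CAA·CAA·B·B·CCB·CCB·B·CAA·CAA·B·CAA·CAA·CCB·B·CAA·CAA·B·CAA·CAA·CCB·CCB·B·B·CCB·CCB·CCB·B·B·CCB·B·B·CCB·B·B·CCB·CCB·CCB·B·B·CCB
    A ↦ CAA
    B ↦ CCB
    C ↦ B

A->CAA, B->CCB, C->B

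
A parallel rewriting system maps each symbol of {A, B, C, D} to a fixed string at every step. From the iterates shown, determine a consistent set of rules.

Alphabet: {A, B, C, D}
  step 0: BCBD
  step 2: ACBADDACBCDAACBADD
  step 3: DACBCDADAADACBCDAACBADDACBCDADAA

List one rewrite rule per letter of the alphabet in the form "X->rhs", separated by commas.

  step 2 ⇒ step 3: ACBADDACBCDAACBADD ⇒ D·ACB·CDA·D·A·A·D·ACB·CDA·ACB·A·D·D·ACB·CDA·D·A·A
    A ↦ D
    B ↦ CDA
    C ↦ ACB
    D ↦ A

A->D, B->CDA, C->ACB, D->A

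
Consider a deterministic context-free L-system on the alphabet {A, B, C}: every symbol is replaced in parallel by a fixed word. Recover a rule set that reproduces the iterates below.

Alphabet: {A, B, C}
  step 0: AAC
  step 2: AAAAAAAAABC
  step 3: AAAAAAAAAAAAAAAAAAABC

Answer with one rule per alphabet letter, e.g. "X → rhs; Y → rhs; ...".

  step 2 ⇒ step 3: AAAAAAAAABC ⇒ AA·AA·AA·AA·AA·AA·AA·AA·AA·A·BC
    A ↦ AA
    B ↦ A
    C ↦ BC

A->AA, B->A, C->BC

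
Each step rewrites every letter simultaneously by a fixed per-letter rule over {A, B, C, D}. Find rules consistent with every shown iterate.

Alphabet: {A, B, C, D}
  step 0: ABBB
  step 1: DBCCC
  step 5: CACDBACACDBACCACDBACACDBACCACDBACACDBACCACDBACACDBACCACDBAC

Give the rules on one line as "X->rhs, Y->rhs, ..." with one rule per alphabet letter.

A->DB, B->C, C->AC, D->CA

  step 0 ⇒ step 1: ABBB ⇒ DB·C·C·C
    A ↦ DB
    B ↦ C
    C ↦ AC  (constrained at step 1)
    D ↦ CA  (constrained at step 1)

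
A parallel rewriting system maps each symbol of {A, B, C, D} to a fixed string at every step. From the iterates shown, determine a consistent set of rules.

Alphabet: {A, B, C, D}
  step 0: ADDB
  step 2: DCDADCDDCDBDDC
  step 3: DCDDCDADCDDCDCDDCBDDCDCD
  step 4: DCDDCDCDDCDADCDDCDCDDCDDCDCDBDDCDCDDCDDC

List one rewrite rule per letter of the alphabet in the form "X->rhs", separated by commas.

A->DA, B->BD, C->D, D->DC

  step 3 ⇒ step 4: DCDDCDADCDDCDCDDCBDDCDCD ⇒ DC·D·DC·DC·D·DC·DA·DC·D·DC·DC·D·DC·D·DC·DC·D·BD·DC·DC·D·DC·D·DC
    A ↦ DA
    B ↦ BD
    C ↦ D
    D ↦ DC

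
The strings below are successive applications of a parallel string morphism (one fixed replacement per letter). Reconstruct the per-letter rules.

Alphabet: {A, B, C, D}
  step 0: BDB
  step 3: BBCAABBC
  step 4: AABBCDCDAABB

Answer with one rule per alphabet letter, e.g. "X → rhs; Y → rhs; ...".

A->CD, B->A, C->BB, D->C

  step 3 ⇒ step 4: BBCAABBC ⇒ A·A·BB·CD·CD·A·A·BB
    A ↦ CD
    B ↦ A
    C ↦ BB
    D ↦ C  (constrained at step 0)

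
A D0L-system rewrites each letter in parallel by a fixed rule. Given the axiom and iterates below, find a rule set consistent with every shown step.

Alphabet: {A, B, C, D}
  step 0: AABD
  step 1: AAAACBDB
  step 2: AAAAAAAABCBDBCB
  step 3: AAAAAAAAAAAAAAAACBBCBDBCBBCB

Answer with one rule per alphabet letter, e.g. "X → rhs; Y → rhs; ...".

  step 2 ⇒ step 3: AAAAAAAABCBDBCB ⇒ AA·AA·AA·AA·AA·AA·AA·AA·CB·B·CB·DB·CB·B·CB
    A ↦ AA
    B ↦ CB
    C ↦ B
    D ↦ DB

A->AA, B->CB, C->B, D->DB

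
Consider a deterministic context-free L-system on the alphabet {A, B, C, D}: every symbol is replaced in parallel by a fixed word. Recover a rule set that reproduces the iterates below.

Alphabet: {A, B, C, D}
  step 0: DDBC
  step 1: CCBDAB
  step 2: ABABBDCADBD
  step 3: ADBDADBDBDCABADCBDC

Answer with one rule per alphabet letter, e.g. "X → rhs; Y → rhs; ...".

A->AD, B->BD, C->AB, D->C

  step 2 ⇒ step 3: ABABBDCADBD ⇒ AD·BD·AD·BD·BD·C·AB·AD·C·BD·C
    A ↦ AD
    B ↦ BD
    C ↦ AB
    D ↦ C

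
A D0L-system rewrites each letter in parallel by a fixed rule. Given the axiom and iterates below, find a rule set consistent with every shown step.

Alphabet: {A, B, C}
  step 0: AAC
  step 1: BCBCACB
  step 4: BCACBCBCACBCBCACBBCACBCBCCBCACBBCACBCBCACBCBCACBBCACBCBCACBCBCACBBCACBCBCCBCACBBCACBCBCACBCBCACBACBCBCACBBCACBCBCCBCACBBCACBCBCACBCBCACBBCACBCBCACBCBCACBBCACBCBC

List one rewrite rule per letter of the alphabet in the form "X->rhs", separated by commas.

A->BC, B->CBC, C->ACB

  step 0 ⇒ step 1: AAC ⇒ BC·BC·ACB
    A ↦ BC
    C ↦ ACB
    B ↦ CBC  (constrained at step 1)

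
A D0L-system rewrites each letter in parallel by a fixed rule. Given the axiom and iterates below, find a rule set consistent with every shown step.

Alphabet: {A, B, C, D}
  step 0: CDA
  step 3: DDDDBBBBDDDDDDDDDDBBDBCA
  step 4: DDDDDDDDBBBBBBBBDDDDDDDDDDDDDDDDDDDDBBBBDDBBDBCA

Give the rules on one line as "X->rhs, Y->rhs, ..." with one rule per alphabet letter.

A->CA, B->BB, C->DB, D->DD

  step 3 ⇒ step 4: DDDDBBBBDDDDDDDDDDBBDBCA ⇒ DD·DD·DD·DD·BB·BB·BB·BB·DD·DD·DD·DD·DD·DD·DD·DD·DD·DD·BB·BB·DD·BB·DB·CA
    A ↦ CA
    B ↦ BB
    C ↦ DB
    D ↦ DD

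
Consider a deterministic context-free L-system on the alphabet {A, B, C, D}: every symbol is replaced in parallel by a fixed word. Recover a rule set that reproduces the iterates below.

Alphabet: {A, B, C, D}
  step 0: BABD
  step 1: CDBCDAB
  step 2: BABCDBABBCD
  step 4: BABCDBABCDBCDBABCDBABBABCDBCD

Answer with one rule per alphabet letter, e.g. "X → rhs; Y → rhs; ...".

A->B, B->CD, C->B, D->AB

  step 1 ⇒ step 2: CDBCDAB ⇒ B·AB·CD·B·AB·B·CD
    A ↦ B
    B ↦ CD
    C ↦ B
    D ↦ AB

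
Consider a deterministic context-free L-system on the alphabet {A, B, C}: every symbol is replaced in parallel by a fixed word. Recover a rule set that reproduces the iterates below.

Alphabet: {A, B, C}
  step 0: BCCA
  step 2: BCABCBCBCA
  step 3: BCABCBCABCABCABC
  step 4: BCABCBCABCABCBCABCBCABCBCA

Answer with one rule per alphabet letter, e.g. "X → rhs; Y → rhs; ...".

A->BC, B->BC, C->A

  step 3 ⇒ step 4: BCABCBCABCABCABC ⇒ BC·A·BC·BC·A·BC·A·BC·BC·A·BC·BC·A·BC·BC·A
    A ↦ BC
    B ↦ BC
    C ↦ A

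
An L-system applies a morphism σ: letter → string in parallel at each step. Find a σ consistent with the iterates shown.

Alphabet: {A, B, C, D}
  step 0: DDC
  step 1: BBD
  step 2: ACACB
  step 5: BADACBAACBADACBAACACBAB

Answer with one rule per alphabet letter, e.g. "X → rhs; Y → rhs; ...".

A->BA, B->AC, C->D, D->B

  step 1 ⇒ step 2: BBD ⇒ AC·AC·B
    B ↦ AC
    D ↦ B
    A ↦ BA  (constrained at step 2)
  step 0 ⇒ step 1: DDC ⇒ B·B·D
    C ↦ D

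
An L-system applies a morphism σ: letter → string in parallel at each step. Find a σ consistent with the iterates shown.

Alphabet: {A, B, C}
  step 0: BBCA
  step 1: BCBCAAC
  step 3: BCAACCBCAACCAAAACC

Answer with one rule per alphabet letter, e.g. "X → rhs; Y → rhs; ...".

  step 0 ⇒ step 1: BBCA ⇒ BC·BC·AA·C
    A ↦ C
    B ↦ BC
    C ↦ AA

A->C, B->BC, C->AA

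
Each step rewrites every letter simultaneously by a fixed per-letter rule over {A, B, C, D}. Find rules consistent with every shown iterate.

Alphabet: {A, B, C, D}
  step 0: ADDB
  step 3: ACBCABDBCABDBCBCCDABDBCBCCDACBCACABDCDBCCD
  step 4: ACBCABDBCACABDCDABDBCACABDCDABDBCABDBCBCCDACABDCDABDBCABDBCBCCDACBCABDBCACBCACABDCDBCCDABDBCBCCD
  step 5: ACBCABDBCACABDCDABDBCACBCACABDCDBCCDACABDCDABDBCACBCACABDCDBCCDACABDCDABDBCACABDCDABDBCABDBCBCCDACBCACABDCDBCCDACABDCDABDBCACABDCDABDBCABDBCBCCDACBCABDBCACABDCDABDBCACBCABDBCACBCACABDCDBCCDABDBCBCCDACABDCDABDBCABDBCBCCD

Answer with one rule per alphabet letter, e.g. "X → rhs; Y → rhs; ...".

  step 4 ⇒ step 5: ACBCABDBCACABDCDABDBCACABDCDABDBCABDBCBCCDACABDCDABDBCABDBCBCCDACBCABDBCACBCACABDCDBCCDABDBCBCCD ⇒ AC·BC·ABD·BC·AC·ABD·CD·ABD·BC·AC·BC·AC·ABD·CD·BC·CD·AC·ABD·CD·ABD·BC·AC·BC·AC·ABD·CD·BC·CD·AC·ABD·CD·ABD·BC·AC·ABD·CD·ABD·BC·ABD·BC·BC·CD·AC·BC·AC·ABD·CD·BC·CD·AC·ABD·CD·ABD·BC·AC·ABD·CD·ABD·BC·ABD·BC·BC·CD·AC·BC·ABD·BC·AC·ABD·CD·ABD·BC·AC·BC·ABD·BC·AC·BC·AC·ABD·CD·BC·CD·ABD·BC·BC·CD·AC·ABD·CD·ABD·BC·ABD·BC·BC·CD
    A ↦ AC
    B ↦ ABD
    C ↦ BC
    D ↦ CD

A->AC, B->ABD, C->BC, D->CD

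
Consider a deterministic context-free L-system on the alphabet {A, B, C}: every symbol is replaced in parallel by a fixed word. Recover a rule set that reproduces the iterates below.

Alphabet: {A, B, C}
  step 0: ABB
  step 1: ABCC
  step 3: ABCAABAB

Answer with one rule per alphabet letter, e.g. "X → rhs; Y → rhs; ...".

A->AB, B->C, C->A

  step 0 ⇒ step 1: ABB ⇒ AB·C·C
    A ↦ AB
    B ↦ C
    C ↦ A  (constrained at step 1)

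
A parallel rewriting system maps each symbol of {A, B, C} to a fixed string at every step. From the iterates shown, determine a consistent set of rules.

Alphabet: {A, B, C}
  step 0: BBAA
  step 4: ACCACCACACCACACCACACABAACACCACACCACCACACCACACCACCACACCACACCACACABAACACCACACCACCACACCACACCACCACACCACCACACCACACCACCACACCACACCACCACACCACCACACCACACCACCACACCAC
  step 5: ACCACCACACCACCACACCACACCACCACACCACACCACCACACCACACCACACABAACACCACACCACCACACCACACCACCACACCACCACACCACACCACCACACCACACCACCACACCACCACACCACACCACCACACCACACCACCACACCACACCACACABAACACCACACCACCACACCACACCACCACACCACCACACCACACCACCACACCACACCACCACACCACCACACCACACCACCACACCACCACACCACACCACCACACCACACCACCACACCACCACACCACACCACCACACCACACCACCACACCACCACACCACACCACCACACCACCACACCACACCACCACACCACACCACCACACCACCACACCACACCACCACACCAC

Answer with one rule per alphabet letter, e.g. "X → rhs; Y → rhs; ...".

A->AC, B->ABA, C->CAC

  step 4 ⇒ step 5: ACCACCACACCACACCACACABAACACCACACCACCACACCACACCACCACACCACACCACACABAACACCACACCACCACACCACACCACCACACCACCACACCACACCACCACACCACACCACCACACCACCACACCACACCACCACACCAC ⇒ AC·CAC·CAC·AC·CAC·CAC·AC·CAC·AC·CAC·CAC·AC·CAC·AC·CAC·CAC·AC·CAC·AC·CAC·AC·ABA·AC·AC·CAC·AC·CAC·CAC·AC·CAC·AC·CAC·CAC·AC·CAC·CAC·AC·CAC·AC·CAC·CAC·AC·CAC·AC·CAC·CAC·AC·CAC·CAC·AC·CAC·AC·CAC·CAC·AC·CAC·AC·CAC·CAC·AC·CAC·AC·CAC·AC·ABA·AC·AC·CAC·AC·CAC·CAC·AC·CAC·AC·CAC·CAC·AC·CAC·CAC·AC·CAC·AC·CAC·CAC·AC·CAC·AC·CAC·CAC·AC·CAC·CAC·AC·CAC·AC·CAC·CAC·AC·CAC·CAC·AC·CAC·AC·CAC·CAC·AC·CAC·AC·CAC·CAC·AC·CAC·CAC·AC·CAC·AC·CAC·CAC·AC·CAC·AC·CAC·CAC·AC·CAC·CAC·AC·CAC·AC·CAC·CAC·AC·CAC·CAC·AC·CAC·AC·CAC·CAC·AC·CAC·AC·CAC·CAC·AC·CAC·CAC·AC·CAC·AC·CAC·CAC·AC·CAC
    A ↦ AC
    B ↦ ABA
    C ↦ CAC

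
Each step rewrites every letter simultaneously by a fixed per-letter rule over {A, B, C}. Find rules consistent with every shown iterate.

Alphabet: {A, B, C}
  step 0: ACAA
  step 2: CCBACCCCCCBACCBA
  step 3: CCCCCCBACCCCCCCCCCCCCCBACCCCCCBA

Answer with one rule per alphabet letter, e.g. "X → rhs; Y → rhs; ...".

A->BA, B->CC, C->CC

  step 2 ⇒ step 3: CCBACCCCCCBACCBA ⇒ CC·CC·CC·BA·CC·CC·CC·CC·CC·CC·CC·BA·CC·CC·CC·BA
    A ↦ BA
    B ↦ CC
    C ↦ CC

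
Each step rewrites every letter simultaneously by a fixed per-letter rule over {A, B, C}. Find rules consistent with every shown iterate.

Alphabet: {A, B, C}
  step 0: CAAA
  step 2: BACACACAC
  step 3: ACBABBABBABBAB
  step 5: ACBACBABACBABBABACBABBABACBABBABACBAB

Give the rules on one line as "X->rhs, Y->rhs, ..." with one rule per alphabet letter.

A->B, B->AC, C->AB

  step 2 ⇒ step 3: BACACACAC ⇒ AC·B·AB·B·AB·B·AB·B·AB
    A ↦ B
    B ↦ AC
    C ↦ AB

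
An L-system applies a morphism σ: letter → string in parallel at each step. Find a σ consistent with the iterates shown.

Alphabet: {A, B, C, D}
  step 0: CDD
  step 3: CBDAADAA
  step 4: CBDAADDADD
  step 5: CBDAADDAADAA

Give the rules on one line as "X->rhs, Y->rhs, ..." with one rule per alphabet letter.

  step 4 ⇒ step 5: CBDAADDADD ⇒ CB·DA·A·D·D·A·A·D·A·A
    A ↦ D
    B ↦ DA
    C ↦ CB
    D ↦ A

A->D, B->DA, C->CB, D->A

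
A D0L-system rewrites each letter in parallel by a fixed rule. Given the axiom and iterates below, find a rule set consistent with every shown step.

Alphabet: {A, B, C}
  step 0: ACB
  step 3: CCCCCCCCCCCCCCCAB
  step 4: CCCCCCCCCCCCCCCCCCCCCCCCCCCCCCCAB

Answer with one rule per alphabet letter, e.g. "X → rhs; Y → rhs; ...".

A->C, B->AB, C->CC

  step 3 ⇒ step 4: CCCCCCCCCCCCCCCAB ⇒ CC·CC·CC·CC·CC·CC·CC·CC·CC·CC·CC·CC·CC·CC·CC·C·AB
    A ↦ C
    B ↦ AB
    C ↦ CC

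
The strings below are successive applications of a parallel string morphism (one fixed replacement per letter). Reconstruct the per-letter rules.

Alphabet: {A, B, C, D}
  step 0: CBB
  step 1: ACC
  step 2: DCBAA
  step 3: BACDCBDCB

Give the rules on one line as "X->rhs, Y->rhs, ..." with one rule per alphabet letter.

  step 2 ⇒ step 3: DCBAA ⇒ B·A·C·DCB·DCB
    A ↦ DCB
    B ↦ C
    C ↦ A
    D ↦ B

A->DCB, B->C, C->A, D->B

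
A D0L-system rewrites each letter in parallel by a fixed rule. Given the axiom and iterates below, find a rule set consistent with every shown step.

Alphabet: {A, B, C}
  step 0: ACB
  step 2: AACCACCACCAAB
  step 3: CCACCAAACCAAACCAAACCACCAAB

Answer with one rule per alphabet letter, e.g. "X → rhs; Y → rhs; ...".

  step 2 ⇒ step 3: AACCACCACCAAB ⇒ CCA·CCA·A·A·CCA·A·A·CCA·A·A·CCA·CCA·AB
    A ↦ CCA
    B ↦ AB
    C ↦ A

A->CCA, B->AB, C->A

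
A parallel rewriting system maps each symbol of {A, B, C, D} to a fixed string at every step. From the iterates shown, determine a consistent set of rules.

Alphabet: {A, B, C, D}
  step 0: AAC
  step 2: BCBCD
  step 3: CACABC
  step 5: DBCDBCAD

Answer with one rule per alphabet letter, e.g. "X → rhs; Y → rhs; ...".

  step 2 ⇒ step 3: BCBCD ⇒ C·A·C·A·BC
    B ↦ C
    C ↦ A
    D ↦ BC
    A ↦ D  (constrained at step 0)

A->D, B->C, C->A, D->BC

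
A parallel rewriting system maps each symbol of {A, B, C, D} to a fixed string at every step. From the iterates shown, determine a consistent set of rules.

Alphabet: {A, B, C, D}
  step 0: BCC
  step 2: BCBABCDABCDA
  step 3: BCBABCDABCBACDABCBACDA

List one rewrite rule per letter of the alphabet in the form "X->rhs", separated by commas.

  step 2 ⇒ step 3: BCBABCDABCDA ⇒ BC·BA·BC·DA·BC·BA·C·DA·BC·BA·C·DA
    A ↦ DA
    B ↦ BC
    C ↦ BA
    D ↦ C

A->DA, B->BC, C->BA, D->C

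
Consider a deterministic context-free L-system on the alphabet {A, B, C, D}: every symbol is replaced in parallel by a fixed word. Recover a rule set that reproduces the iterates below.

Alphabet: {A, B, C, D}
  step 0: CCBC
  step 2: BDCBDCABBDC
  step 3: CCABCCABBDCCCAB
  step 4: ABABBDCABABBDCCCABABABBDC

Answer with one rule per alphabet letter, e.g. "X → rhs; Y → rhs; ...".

  step 3 ⇒ step 4: CCABCCABBDCCCAB ⇒ AB·AB·BD·C·AB·AB·BD·C·C·C·AB·AB·AB·BD·C
    A ↦ BD
    B ↦ C
    C ↦ AB
    D ↦ C

A->BD, B->C, C->AB, D->C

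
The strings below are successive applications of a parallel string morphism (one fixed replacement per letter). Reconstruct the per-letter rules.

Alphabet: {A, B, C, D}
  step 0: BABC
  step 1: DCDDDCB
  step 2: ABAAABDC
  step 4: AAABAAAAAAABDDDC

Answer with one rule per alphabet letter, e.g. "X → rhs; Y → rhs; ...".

A->DD, B->DC, C->B, D->A

  step 1 ⇒ step 2: DCDDDCB ⇒ A·B·A·A·A·B·DC
    B ↦ DC
    C ↦ B
    D ↦ A
  step 0 ⇒ step 1: BABC ⇒ DC·DD·DC·B
    A ↦ DD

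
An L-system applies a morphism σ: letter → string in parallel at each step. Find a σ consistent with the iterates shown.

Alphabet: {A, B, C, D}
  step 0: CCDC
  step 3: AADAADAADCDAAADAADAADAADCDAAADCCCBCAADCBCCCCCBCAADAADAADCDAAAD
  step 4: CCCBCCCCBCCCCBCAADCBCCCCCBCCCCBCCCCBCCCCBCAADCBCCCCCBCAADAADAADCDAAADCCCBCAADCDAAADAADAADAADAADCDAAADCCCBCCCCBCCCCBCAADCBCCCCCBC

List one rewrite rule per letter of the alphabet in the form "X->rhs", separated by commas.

A->C, B->CDA, C->AAD, D->CBC

  step 3 ⇒ step 4: AADAADAADCDAAADAADAADAADCDAAADCCCBCAADCBCCCCCBCAADAADAADCDAAAD ⇒ C·C·CBC·C·C·CBC·C·C·CBC·AAD·CBC·C·C·C·CBC·C·C·CBC·C·C·CBC·C·C·CBC·AAD·CBC·C·C·C·CBC·AAD·AAD·AAD·CDA·AAD·C·C·CBC·AAD·CDA·AAD·AAD·AAD·AAD·AAD·CDA·AAD·C·C·CBC·C·C·CBC·C·C·CBC·AAD·CBC·C·C·C·CBC
    A ↦ C
    B ↦ CDA
    C ↦ AAD
    D ↦ CBC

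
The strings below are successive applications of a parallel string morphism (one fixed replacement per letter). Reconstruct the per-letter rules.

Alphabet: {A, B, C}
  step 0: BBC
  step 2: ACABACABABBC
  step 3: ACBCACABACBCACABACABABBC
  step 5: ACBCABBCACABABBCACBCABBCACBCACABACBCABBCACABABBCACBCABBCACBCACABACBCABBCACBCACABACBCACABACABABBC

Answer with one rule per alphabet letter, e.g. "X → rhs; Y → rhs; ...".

A->AC, B->AB, C->BC

  step 2 ⇒ step 3: ACABACABABBC ⇒ AC·BC·AC·AB·AC·BC·AC·AB·AC·AB·AB·BC
    A ↦ AC
    B ↦ AB
    C ↦ BC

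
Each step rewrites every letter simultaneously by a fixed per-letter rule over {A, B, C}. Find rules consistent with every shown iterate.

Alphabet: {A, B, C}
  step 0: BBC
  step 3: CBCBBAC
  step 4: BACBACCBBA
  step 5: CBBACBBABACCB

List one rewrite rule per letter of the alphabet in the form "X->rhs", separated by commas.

A->B, B->C, C->BA

  step 4 ⇒ step 5: BACBACCBBA ⇒ C·B·BA·C·B·BA·BA·C·C·B
    A ↦ B
    B ↦ C
    C ↦ BA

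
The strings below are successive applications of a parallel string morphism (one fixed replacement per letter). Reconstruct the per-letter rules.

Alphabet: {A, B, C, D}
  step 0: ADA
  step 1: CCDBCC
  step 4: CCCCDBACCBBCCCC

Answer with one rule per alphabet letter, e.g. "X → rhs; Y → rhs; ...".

A->CC, B->A, C->B, D->DB

  step 0 ⇒ step 1: ADA ⇒ CC·DB·CC
    A ↦ CC
    D ↦ DB
    B ↦ A  (constrained at step 1)
    C ↦ B  (constrained at step 1)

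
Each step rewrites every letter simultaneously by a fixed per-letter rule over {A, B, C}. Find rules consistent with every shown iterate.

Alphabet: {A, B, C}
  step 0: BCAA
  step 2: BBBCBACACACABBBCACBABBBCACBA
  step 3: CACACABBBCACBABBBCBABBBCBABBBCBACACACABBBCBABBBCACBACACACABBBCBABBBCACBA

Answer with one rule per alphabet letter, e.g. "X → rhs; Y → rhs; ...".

A->CBA, B->CA, C->BBB

  step 2 ⇒ step 3: BBBCBACACACABBBCACBABBBCACBA ⇒ CA·CA·CA·BBB·CA·CBA·BBB·CBA·BBB·CBA·BBB·CBA·CA·CA·CA·BBB·CBA·BBB·CA·CBA·CA·CA·CA·BBB·CBA·BBB·CA·CBA
    A ↦ CBA
    B ↦ CA
    C ↦ BBB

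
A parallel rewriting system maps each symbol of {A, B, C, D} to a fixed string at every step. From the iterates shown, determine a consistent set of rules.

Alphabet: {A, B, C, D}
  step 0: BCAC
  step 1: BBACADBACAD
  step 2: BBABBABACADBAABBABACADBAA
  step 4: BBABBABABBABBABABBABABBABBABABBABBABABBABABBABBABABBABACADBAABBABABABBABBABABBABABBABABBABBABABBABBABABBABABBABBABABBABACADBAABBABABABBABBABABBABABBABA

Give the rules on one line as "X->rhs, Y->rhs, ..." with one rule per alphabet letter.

A->BA, B->BBA, C->CAD, D->A

  step 1 ⇒ step 2: BBACADBACAD ⇒ BBA·BBA·BA·CAD·BA·A·BBA·BA·CAD·BA·A
    A ↦ BA
    B ↦ BBA
    C ↦ CAD
    D ↦ A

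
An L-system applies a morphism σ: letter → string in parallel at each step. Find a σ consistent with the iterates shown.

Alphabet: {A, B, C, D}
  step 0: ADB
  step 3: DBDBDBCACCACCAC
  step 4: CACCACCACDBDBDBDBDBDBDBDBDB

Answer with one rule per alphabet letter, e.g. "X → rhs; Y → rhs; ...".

  step 3 ⇒ step 4: DBDBDBCACCACCAC ⇒ CA·C·CA·C·CA·C·DB·DB·DB·DB·DB·DB·DB·DB·DB
    A ↦ DB
    B ↦ C
    C ↦ DB
    D ↦ CA

A->DB, B->C, C->DB, D->CA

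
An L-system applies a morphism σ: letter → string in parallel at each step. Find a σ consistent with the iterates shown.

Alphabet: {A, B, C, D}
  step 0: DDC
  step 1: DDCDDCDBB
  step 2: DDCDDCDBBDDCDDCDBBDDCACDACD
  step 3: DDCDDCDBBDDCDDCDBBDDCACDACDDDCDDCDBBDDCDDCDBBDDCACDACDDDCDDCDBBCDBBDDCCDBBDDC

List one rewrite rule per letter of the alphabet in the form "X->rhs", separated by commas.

A->C, B->ACD, C->DBB, D->DDC

  step 2 ⇒ step 3: DDCDDCDBBDDCDDCDBBDDCACDACD ⇒ DDC·DDC·DBB·DDC·DDC·DBB·DDC·ACD·ACD·DDC·DDC·DBB·DDC·DDC·DBB·DDC·ACD·ACD·DDC·DDC·DBB·C·DBB·DDC·C·DBB·DDC
    A ↦ C
    B ↦ ACD
    C ↦ DBB
    D ↦ DDC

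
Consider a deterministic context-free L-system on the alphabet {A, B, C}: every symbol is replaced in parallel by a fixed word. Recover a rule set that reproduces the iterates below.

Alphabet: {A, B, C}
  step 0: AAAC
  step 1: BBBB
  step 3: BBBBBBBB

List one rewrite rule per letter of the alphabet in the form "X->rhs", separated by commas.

  step 0 ⇒ step 1: AAAC ⇒ B·B·B·B
    A ↦ B
    C ↦ B
    B ↦ CA  (constrained at step 1)

A->B, B->CA, C->B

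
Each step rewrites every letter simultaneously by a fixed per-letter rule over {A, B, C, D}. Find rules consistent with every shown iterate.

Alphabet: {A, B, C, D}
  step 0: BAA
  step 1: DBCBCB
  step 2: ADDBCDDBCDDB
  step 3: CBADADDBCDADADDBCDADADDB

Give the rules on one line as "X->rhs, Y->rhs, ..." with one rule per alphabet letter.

A->CB, B->DB, C->CD, D->AD

  step 2 ⇒ step 3: ADDBCDDBCDDB ⇒ CB·AD·AD·DB·CD·AD·AD·DB·CD·AD·AD·DB
    A ↦ CB
    B ↦ DB
    C ↦ CD
    D ↦ AD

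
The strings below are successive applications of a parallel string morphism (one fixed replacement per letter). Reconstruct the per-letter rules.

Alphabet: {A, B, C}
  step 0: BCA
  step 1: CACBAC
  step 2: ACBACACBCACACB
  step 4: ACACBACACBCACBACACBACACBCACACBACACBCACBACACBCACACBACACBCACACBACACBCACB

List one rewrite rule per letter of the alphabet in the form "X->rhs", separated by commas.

  step 1 ⇒ step 2: CACBAC ⇒ ACB·AC·ACB·C·AC·ACB
    A ↦ AC
    B ↦ C
    C ↦ ACB

A->AC, B->C, C->ACB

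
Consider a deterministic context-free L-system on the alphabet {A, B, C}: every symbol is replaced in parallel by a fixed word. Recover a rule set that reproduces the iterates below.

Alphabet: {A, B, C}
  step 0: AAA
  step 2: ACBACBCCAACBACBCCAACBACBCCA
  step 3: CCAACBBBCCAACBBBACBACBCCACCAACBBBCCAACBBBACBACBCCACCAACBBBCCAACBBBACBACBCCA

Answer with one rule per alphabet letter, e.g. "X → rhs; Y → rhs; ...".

A->CCA, B->BB, C->ACB

  step 2 ⇒ step 3: ACBACBCCAACBACBCCAACBACBCCA ⇒ CCA·ACB·BB·CCA·ACB·BB·ACB·ACB·CCA·CCA·ACB·BB·CCA·ACB·BB·ACB·ACB·CCA·CCA·ACB·BB·CCA·ACB·BB·ACB·ACB·CCA
    A ↦ CCA
    B ↦ BB
    C ↦ ACB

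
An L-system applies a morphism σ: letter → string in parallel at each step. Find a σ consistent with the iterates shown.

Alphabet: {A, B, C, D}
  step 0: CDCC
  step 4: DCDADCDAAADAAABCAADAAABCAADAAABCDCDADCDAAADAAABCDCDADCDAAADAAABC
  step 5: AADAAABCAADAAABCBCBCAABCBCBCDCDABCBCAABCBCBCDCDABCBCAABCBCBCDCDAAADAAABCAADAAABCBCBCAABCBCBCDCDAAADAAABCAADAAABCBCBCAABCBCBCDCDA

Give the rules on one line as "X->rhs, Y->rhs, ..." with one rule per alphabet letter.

A->BC, B->DC, C->DA, D->AA

  step 4 ⇒ step 5: DCDADCDAAADAAABCAADAAABCAADAAABCDCDADCDAAADAAABCDCDADCDAAADAAABC ⇒ AA·DA·AA·BC·AA·DA·AA·BC·BC·BC·AA·BC·BC·BC·DC·DA·BC·BC·AA·BC·BC·BC·DC·DA·BC·BC·AA·BC·BC·BC·DC·DA·AA·DA·AA·BC·AA·DA·AA·BC·BC·BC·AA·BC·BC·BC·DC·DA·AA·DA·AA·BC·AA·DA·AA·BC·BC·BC·AA·BC·BC·BC·DC·DA
    A ↦ BC
    B ↦ DC
    C ↦ DA
    D ↦ AA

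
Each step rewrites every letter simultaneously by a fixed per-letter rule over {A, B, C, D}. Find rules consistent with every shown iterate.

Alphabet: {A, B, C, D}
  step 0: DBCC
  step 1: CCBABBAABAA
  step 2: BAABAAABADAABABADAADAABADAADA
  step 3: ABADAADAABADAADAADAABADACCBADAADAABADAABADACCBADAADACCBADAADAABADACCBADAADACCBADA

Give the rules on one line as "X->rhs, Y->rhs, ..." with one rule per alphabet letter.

A->ADA, B->AB, C->BAA, D->CCB

  step 2 ⇒ step 3: BAABAAABADAABABADAADAABADAADA ⇒ AB·ADA·ADA·AB·ADA·ADA·ADA·AB·ADA·CCB·ADA·ADA·AB·ADA·AB·ADA·CCB·ADA·ADA·CCB·ADA·ADA·AB·ADA·CCB·ADA·ADA·CCB·ADA
    A ↦ ADA
    B ↦ AB
    D ↦ CCB
  step 0 ⇒ step 1: DBCC ⇒ CCB·AB·BAA·BAA
    C ↦ BAA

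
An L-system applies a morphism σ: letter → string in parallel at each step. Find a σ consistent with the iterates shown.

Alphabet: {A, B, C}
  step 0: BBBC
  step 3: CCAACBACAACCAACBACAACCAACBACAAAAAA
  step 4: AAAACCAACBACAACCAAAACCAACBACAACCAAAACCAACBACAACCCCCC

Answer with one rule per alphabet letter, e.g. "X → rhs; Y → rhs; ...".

  step 3 ⇒ step 4: CCAACBACAACCAACBACAACCAACBACAAAAAA ⇒ AA·AA·C·C·AA·CBA·C·AA·C·C·AA·AA·C·C·AA·CBA·C·AA·C·C·AA·AA·C·C·AA·CBA·C·AA·C·C·C·C·C·C
    A ↦ C
    B ↦ CBA
    C ↦ AA

A->C, B->CBA, C->AA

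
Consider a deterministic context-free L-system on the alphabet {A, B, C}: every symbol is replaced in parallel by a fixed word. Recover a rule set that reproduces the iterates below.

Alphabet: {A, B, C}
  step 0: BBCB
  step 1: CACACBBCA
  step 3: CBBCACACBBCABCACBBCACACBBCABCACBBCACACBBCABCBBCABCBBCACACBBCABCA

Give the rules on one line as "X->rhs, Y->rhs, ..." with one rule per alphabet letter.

A->CAB, B->CA, C->CBB

  step 0 ⇒ step 1: BBCB ⇒ CA·CA·CBB·CA
    B ↦ CA
    C ↦ CBB
    A ↦ CAB  (constrained at step 1)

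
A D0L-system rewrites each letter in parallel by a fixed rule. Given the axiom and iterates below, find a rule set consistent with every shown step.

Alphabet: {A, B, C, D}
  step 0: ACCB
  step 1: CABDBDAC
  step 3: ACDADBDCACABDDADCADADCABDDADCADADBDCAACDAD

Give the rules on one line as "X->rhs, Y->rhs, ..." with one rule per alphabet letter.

A->CA, B->AC, C->BD, D->DAD

  step 0 ⇒ step 1: ACCB ⇒ CA·BD·BD·AC
    A ↦ CA
    B ↦ AC
    C ↦ BD
    D ↦ DAD  (constrained at step 1)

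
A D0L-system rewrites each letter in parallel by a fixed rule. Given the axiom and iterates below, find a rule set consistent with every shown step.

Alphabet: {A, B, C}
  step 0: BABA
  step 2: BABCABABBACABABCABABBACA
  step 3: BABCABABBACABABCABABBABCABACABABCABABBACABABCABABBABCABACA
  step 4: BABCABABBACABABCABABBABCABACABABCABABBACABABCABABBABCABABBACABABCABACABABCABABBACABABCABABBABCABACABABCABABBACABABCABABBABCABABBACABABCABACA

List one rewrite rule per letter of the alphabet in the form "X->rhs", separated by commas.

A->CA, B->BAB, C->BA

  step 3 ⇒ step 4: BABCABABBACABABCABABBABCABACABABCABABBACABABCABABBABCABACA ⇒ BAB·CA·BAB·BA·CA·BAB·CA·BAB·BAB·CA·BA·CA·BAB·CA·BAB·BA·CA·BAB·CA·BAB·BAB·CA·BAB·BA·CA·BAB·CA·BA·CA·BAB·CA·BAB·BA·CA·BAB·CA·BAB·BAB·CA·BA·CA·BAB·CA·BAB·BA·CA·BAB·CA·BAB·BAB·CA·BAB·BA·CA·BAB·CA·BA·CA
    A ↦ CA
    B ↦ BAB
    C ↦ BA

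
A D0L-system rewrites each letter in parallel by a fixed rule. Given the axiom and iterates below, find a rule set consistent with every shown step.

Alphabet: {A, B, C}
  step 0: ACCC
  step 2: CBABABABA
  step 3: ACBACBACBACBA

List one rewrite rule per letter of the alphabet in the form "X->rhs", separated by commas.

  step 2 ⇒ step 3: CBABABABA ⇒ A·C·BA·C·BA·C·BA·C·BA
    A ↦ BA
    B ↦ C
    C ↦ A

A->BA, B->C, C->A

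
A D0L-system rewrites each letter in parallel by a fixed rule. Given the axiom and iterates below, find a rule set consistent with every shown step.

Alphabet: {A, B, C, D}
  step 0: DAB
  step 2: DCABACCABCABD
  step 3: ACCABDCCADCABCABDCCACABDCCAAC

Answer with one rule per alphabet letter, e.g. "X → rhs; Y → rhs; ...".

  step 2 ⇒ step 3: DCABACCABCABD ⇒ AC·CAB·D·CCA·D·CAB·CAB·D·CCA·CAB·D·CCA·AC
    A ↦ D
    B ↦ CCA
    C ↦ CAB
    D ↦ AC

A->D, B->CCA, C->CAB, D->AC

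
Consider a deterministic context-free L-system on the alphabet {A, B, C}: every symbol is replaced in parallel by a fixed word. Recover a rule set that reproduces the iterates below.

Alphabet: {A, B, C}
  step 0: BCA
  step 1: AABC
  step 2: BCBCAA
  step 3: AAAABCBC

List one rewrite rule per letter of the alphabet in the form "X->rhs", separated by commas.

A->BC, B->A, C->A

  step 2 ⇒ step 3: BCBCAA ⇒ A·A·A·A·BC·BC
    A ↦ BC
    B ↦ A
    C ↦ A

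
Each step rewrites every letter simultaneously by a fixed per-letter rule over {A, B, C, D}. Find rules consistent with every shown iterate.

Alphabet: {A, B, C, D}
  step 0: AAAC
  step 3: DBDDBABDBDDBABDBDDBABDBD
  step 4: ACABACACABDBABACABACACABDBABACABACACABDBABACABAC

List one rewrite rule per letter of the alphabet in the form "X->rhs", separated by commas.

  step 3 ⇒ step 4: DBDDBABDBDDBABDBDDBABDBD ⇒ AC·AB·AC·AC·AB·DB·AB·AC·AB·AC·AC·AB·DB·AB·AC·AB·AC·AC·AB·DB·AB·AC·AB·AC
    A ↦ DB
    B ↦ AB
    D ↦ AC
    C ↦ D  (constrained at step 0)

A->DB, B->AB, C->D, D->AC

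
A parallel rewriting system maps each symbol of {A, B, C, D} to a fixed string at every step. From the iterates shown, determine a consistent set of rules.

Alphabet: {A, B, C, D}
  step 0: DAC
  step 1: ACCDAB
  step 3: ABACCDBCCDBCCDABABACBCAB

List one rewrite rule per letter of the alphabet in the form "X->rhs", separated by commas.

A->CD, B->BC, C->AB, D->AC

  step 0 ⇒ step 1: DAC ⇒ AC·CD·AB
    A ↦ CD
    C ↦ AB
    D ↦ AC
    B ↦ BC  (constrained at step 1)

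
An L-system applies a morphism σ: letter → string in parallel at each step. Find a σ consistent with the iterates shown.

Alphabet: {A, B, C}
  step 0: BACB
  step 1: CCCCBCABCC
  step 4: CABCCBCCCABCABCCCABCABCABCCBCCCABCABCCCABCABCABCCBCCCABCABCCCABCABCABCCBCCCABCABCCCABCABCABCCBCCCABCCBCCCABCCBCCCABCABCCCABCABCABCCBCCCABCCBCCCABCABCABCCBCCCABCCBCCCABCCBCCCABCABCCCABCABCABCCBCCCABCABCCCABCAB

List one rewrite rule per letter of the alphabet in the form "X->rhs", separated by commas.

  step 0 ⇒ step 1: BACB ⇒ CC·CCB·CAB·CC
    A ↦ CCB
    B ↦ CC
    C ↦ CAB

A->CCB, B->CC, C->CAB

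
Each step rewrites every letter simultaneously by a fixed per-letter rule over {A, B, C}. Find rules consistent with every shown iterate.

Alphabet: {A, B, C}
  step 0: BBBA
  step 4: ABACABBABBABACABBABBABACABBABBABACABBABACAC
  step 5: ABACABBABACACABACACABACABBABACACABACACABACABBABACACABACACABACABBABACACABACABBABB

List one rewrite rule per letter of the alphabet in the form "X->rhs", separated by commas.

A->AB, B->AC, C->B

  step 4 ⇒ step 5: ABACABBABBABACABBABBABACABBABBABACABBABACAC ⇒ AB·AC·AB·B·AB·AC·AC·AB·AC·AC·AB·AC·AB·B·AB·AC·AC·AB·AC·AC·AB·AC·AB·B·AB·AC·AC·AB·AC·AC·AB·AC·AB·B·AB·AC·AC·AB·AC·AB·B·AB·B
    A ↦ AB
    B ↦ AC
    C ↦ B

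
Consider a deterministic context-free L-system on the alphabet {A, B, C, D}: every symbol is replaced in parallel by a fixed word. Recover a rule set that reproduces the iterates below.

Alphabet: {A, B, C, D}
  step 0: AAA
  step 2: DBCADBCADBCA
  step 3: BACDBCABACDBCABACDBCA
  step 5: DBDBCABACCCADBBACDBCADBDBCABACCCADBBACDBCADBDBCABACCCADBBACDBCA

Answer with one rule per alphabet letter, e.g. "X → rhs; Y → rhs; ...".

  step 2 ⇒ step 3: DBCADBCADBCA ⇒ BA·C·DB·CA·BA·C·DB·CA·BA·C·DB·CA
    A ↦ CA
    B ↦ C
    C ↦ DB
    D ↦ BA

A->CA, B->C, C->DB, D->BA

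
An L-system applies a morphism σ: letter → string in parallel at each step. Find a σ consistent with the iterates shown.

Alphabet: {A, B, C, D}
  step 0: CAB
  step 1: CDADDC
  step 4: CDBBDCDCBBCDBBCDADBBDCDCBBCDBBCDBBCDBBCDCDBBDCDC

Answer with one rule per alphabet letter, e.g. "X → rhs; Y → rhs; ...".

  step 0 ⇒ step 1: CAB ⇒ CD·AD·DC
    A ↦ AD
    B ↦ DC
    C ↦ CD
    D ↦ BB  (constrained at step 1)

A->AD, B->DC, C->CD, D->BB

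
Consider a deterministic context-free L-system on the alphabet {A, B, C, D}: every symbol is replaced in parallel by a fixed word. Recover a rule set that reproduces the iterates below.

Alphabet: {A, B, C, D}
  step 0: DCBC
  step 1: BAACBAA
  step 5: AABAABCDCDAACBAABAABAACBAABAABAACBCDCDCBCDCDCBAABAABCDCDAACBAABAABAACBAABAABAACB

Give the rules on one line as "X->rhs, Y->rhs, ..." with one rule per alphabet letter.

  step 0 ⇒ step 1: DCBC ⇒ B·AA·CB·AA
    B ↦ CB
    C ↦ AA
    D ↦ B
    A ↦ CD  (constrained at step 1)

A->CD, B->CB, C->AA, D->B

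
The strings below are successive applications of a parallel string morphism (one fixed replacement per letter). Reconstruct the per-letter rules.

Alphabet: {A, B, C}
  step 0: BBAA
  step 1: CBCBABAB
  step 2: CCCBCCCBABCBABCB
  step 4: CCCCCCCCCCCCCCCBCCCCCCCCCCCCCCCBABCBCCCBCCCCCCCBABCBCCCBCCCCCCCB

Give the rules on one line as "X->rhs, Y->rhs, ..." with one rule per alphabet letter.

  step 1 ⇒ step 2: CBCBABAB ⇒ CC·CB·CC·CB·AB·CB·AB·CB
    A ↦ AB
    B ↦ CB
    C ↦ CC

A->AB, B->CB, C->CC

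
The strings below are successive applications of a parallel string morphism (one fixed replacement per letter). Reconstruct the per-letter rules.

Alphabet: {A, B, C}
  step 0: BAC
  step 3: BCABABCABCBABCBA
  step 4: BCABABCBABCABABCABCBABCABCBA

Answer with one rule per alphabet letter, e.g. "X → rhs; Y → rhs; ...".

  step 3 ⇒ step 4: BCABABCABCBABCBA ⇒ BC·A·BA·BC·BA·BC·A·BA·BC·A·BC·BA·BC·A·BC·BA
    A ↦ BA
    B ↦ BC
    C ↦ A

A->BA, B->BC, C->A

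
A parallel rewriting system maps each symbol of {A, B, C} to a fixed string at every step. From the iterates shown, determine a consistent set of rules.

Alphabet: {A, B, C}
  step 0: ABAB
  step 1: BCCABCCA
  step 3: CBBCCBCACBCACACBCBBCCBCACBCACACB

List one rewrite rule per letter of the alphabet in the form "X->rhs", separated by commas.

A->BC, B->CA, C->CB

  step 0 ⇒ step 1: ABAB ⇒ BC·CA·BC·CA
    A ↦ BC
    B ↦ CA
    C ↦ CB  (constrained at step 1)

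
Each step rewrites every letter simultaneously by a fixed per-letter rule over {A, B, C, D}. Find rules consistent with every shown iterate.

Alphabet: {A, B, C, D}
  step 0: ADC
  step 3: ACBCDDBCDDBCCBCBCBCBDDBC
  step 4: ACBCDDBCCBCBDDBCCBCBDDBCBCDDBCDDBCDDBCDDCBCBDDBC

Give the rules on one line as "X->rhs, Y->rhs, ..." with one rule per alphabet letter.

A->AC, B->DD, C->BC, D->CB

  step 3 ⇒ step 4: ACBCDDBCDDBCCBCBCBCBDDBC ⇒ AC·BC·DD·BC·CB·CB·DD·BC·CB·CB·DD·BC·BC·DD·BC·DD·BC·DD·BC·DD·CB·CB·DD·BC
    A ↦ AC
    B ↦ DD
    C ↦ BC
    D ↦ CB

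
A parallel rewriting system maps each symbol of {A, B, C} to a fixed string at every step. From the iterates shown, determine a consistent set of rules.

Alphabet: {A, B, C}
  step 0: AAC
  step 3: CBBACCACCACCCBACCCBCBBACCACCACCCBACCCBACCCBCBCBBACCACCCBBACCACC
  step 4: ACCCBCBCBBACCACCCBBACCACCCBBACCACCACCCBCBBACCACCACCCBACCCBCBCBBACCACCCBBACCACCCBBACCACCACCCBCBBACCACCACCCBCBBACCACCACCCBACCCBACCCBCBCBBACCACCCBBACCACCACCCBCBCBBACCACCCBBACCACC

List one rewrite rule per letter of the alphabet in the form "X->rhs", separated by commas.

A->CBB, B->CB, C->ACC

  step 3 ⇒ step 4: CBBACCACCACCCBACCCBCBBACCACCACCCBACCCBACCCBCBCBBACCACCCBBACCACC ⇒ ACC·CB·CB·CBB·ACC·ACC·CBB·ACC·ACC·CBB·ACC·ACC·ACC·CB·CBB·ACC·ACC·ACC·CB·ACC·CB·CB·CBB·ACC·ACC·CBB·ACC·ACC·CBB·ACC·ACC·ACC·CB·CBB·ACC·ACC·ACC·CB·CBB·ACC·ACC·ACC·CB·ACC·CB·ACC·CB·CB·CBB·ACC·ACC·CBB·ACC·ACC·ACC·CB·CB·CBB·ACC·ACC·CBB·ACC·ACC
    A ↦ CBB
    B ↦ CB
    C ↦ ACC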